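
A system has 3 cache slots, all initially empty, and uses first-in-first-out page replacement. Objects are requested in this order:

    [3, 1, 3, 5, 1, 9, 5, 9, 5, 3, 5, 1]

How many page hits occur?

3: miss, frames (3)
1: miss, frames (3 1)
3: hit
5: miss, frames (3 1 5)
1: hit
9: miss, evict 3, frames (1 5 9)
5: hit
9: hit
5: hit
3: miss, evict 1, frames (5 9 3)
5: hit
1: miss, evict 5, frames (9 3 1)
Hits: 6.

6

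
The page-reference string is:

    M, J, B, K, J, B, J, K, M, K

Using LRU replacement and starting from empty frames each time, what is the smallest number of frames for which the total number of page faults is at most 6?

3

f=1: 10 faults
f=2: 8 faults
f=3: 5 faults
f=4: 4 faults
Smallest f with faults ≤ 6 is 3.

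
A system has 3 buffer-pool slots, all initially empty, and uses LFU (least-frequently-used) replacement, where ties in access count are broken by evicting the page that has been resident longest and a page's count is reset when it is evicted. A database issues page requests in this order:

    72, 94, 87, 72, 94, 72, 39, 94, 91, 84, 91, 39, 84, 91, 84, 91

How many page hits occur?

72 -> miss, frames [72]
94 -> miss, frames [72, 94]
87 -> miss, frames [72, 94, 87]
72 -> hit
94 -> hit
72 -> hit
39 -> miss, evict 87, frames [72, 94, 39]
94 -> hit
91 -> miss, evict 39, frames [72, 94, 91]
84 -> miss, evict 91, frames [72, 94, 84]
91 -> miss, evict 84, frames [72, 94, 91]
39 -> miss, evict 91, frames [72, 94, 39]
84 -> miss, evict 39, frames [72, 94, 84]
91 -> miss, evict 84, frames [72, 94, 91]
84 -> miss, evict 91, frames [72, 94, 84]
91 -> miss, evict 84, frames [72, 94, 91]
Hits: 4.

4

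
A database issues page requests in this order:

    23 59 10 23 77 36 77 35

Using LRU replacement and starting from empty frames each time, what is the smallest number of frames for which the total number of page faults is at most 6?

f=1: 8 faults
f=2: 7 faults
f=3: 6 faults
f=4: 6 faults
f=5: 6 faults
f=6: 6 faults
Smallest f with faults ≤ 6 is 3.

3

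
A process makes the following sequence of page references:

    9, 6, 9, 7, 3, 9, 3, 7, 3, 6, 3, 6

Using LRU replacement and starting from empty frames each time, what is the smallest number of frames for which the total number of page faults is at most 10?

f=1: 12 faults
f=2: 7 faults
f=3: 5 faults
f=4: 4 faults
Smallest f with faults ≤ 10 is 2.

2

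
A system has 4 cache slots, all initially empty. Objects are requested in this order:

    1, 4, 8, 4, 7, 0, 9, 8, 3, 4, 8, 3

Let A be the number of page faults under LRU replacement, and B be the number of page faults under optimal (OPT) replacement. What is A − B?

2

Under LRU: F F F . F F F F F F . . → 9 faults.
Under OPT: F F F . F F F . F . . . → 7 faults.
A − B = 9 − 7 = 2.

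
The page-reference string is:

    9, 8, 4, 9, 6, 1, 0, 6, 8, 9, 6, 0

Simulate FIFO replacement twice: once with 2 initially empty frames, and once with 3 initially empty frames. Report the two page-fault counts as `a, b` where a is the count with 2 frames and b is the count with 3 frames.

12, 10

2 frames: F F F F F F F F F F F F → 12 faults.
3 frames: F F F . F F F . F F F F → 10 faults.
10 < 12: adding a frame reduced faults, as is typical.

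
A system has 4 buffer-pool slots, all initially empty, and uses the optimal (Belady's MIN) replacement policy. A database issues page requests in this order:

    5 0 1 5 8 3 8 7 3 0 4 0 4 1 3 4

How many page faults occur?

5: fault, frames [5]
0: fault, frames [5, 0]
1: fault, frames [5, 0, 1]
5: hit
8: fault, frames [5, 0, 1, 8]
3: fault, evict 5, frames [0, 1, 8, 3]
8: hit
7: fault, evict 8, frames [0, 1, 3, 7]
3: hit
0: hit
4: fault, evict 7, frames [0, 1, 3, 4]
0: hit
4: hit
1: hit
3: hit
4: hit
Page faults: 7.

7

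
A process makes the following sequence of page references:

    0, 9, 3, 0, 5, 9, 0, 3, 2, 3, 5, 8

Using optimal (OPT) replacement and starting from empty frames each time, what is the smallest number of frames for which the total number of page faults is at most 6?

f=1: 12 faults
f=2: 9 faults
f=3: 7 faults
f=4: 6 faults
f=5: 6 faults
f=6: 6 faults
Smallest f with faults ≤ 6 is 4.

4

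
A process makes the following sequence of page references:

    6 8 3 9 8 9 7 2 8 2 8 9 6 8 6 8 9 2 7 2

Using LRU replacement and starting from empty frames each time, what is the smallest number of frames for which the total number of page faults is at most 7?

f=1: 20 faults
f=2: 14 faults
f=3: 11 faults
f=4: 8 faults
f=5: 7 faults
f=6: 6 faults
Smallest f with faults ≤ 7 is 5.

5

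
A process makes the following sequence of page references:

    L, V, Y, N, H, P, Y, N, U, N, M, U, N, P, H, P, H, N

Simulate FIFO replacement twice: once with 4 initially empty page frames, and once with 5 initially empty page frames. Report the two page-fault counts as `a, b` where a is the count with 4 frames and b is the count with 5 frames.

11, 8

4 frames: F F F F F F . . F . F . F . F F . . → 11 faults.
5 frames: F F F F F F . . F . F . . . . . . . → 8 faults.
8 < 11: adding a frame reduced faults, as is typical.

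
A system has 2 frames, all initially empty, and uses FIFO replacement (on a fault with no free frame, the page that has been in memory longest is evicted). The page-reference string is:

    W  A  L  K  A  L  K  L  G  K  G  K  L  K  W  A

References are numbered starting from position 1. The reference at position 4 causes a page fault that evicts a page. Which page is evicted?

A

pos 1: W -> miss, frames [W]
pos 2: A -> miss, frames [W, A]
pos 3: L -> miss, evict W, frames [A, L]
pos 4: K -> miss, evict A, frames [L, K]
At position 4, page A is evicted.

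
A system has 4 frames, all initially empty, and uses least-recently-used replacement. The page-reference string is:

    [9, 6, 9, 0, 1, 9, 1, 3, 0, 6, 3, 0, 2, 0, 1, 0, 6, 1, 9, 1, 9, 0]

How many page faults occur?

10

9 -> fault, frames [9]
6 -> fault, frames [9, 6]
9 -> hit
0 -> fault, frames [6, 9, 0]
1 -> fault, frames [6, 9, 0, 1]
9 -> hit
1 -> hit
3 -> fault, evict 6, frames [0, 9, 1, 3]
0 -> hit
6 -> fault, evict 9, frames [1, 3, 0, 6]
3 -> hit
0 -> hit
2 -> fault, evict 1, frames [6, 3, 0, 2]
0 -> hit
1 -> fault, evict 6, frames [3, 2, 0, 1]
0 -> hit
6 -> fault, evict 3, frames [2, 1, 0, 6]
1 -> hit
9 -> fault, evict 2, frames [0, 6, 1, 9]
1 -> hit
9 -> hit
0 -> hit
Page faults: 10.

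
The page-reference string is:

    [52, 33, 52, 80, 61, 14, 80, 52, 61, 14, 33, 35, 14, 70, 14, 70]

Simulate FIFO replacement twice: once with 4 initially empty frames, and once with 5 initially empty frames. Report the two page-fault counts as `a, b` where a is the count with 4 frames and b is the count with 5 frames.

10, 7

4 frames: F F . F F F . F . . F F . F F . → 10 faults.
5 frames: F F . F F F . . . . . F . F . . → 7 faults.
7 < 10: adding a frame reduced faults, as is typical.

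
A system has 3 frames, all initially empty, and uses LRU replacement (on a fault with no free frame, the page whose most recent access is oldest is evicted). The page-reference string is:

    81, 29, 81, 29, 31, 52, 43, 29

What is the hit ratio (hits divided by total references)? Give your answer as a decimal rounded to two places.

81 -> fault, frames {81}
29 -> fault, frames {81,29}
81 -> hit
29 -> hit
31 -> fault, frames {81,29,31}
52 -> fault, evict 81, frames {29,31,52}
43 -> fault, evict 29, frames {31,52,43}
29 -> fault, evict 31, frames {52,43,29}
Hits: 2 of 8 references → 2/8 = 0.2500.

0.25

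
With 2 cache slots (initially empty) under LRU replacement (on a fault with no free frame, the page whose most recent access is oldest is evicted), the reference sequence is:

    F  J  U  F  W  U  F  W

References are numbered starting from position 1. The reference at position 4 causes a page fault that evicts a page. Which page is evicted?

pos 1: F → miss, frames {F}
pos 2: J → miss, frames {F,J}
pos 3: U → miss, evict F, frames {J,U}
pos 4: F → miss, evict J, frames {U,F}
At position 4, page J is evicted.

J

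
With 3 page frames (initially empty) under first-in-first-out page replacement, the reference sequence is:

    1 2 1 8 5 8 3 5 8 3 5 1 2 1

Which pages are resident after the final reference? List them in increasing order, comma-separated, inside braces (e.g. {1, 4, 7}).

1 → miss, frames [1]
2 → miss, frames [1, 2]
1 → hit
8 → miss, frames [1, 2, 8]
5 → miss, evict 1, frames [2, 8, 5]
8 → hit
3 → miss, evict 2, frames [8, 5, 3]
5 → hit
8 → hit
3 → hit
5 → hit
1 → miss, evict 8, frames [5, 3, 1]
2 → miss, evict 5, frames [3, 1, 2]
1 → hit

{1, 2, 3}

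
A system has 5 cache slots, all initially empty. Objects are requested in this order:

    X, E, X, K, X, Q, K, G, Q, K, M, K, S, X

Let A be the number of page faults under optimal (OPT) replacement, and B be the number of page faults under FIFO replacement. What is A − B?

Under OPT: F F . F . F . F . . F . F . → 7 faults.
Under FIFO: F F . F . F . F . . F . F F → 8 faults.
A − B = 7 − 8 = -1.

-1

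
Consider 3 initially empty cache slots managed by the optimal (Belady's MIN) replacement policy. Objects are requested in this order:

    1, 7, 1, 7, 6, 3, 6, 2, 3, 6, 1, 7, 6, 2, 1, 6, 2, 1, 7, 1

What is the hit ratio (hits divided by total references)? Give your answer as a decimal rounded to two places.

0.55

1 -> miss, frames [1]
7 -> miss, frames [1, 7]
1 -> hit
7 -> hit
6 -> miss, frames [1, 7, 6]
3 -> miss, evict 7, frames [1, 6, 3]
6 -> hit
2 -> miss, evict 1, frames [6, 3, 2]
3 -> hit
6 -> hit
1 -> miss, evict 3, frames [6, 2, 1]
7 -> miss, evict 1, frames [6, 2, 7]
6 -> hit
2 -> hit
1 -> miss, evict 7, frames [6, 2, 1]
6 -> hit
2 -> hit
1 -> hit
7 -> miss, evict 2, frames [6, 1, 7]
1 -> hit
Hits: 11 of 20 references → 11/20 = 0.5500.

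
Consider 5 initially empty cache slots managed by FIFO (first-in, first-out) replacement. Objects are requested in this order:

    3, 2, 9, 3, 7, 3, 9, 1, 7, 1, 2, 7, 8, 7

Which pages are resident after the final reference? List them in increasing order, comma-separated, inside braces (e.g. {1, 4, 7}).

{1, 2, 7, 8, 9}

3 -> fault, frames {3}
2 -> fault, frames {3,2}
9 -> fault, frames {3,2,9}
3 -> hit
7 -> fault, frames {3,2,9,7}
3 -> hit
9 -> hit
1 -> fault, frames {3,2,9,7,1}
7 -> hit
1 -> hit
2 -> hit
7 -> hit
8 -> fault, evict 3, frames {2,9,7,1,8}
7 -> hit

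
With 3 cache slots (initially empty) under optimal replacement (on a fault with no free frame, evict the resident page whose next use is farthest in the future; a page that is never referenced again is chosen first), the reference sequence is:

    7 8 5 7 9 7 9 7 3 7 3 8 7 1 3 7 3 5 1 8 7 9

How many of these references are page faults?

9

7 -> fault, frames {7}
8 -> fault, frames {7,8}
5 -> fault, frames {7,8,5}
7 -> hit
9 -> fault, evict 5, frames {7,8,9}
7 -> hit
9 -> hit
7 -> hit
3 -> fault, evict 9, frames {7,8,3}
7 -> hit
3 -> hit
8 -> hit
7 -> hit
1 -> fault, evict 8, frames {7,3,1}
3 -> hit
7 -> hit
3 -> hit
5 -> fault, evict 3, frames {7,1,5}
1 -> hit
8 -> fault, evict 5, frames {7,1,8}
7 -> hit
9 -> fault, evict 8, frames {7,1,9}
Page faults: 9.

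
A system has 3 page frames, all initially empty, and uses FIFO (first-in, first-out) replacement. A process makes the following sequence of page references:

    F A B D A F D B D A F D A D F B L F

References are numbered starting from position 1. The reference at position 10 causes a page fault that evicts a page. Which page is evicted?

pos 1: F: miss, frames [F]
pos 2: A: miss, frames [F, A]
pos 3: B: miss, frames [F, A, B]
pos 4: D: miss, evict F, frames [A, B, D]
pos 5: A: hit
pos 6: F: miss, evict A, frames [B, D, F]
pos 7: D: hit
pos 8: B: hit
pos 9: D: hit
pos 10: A: miss, evict B, frames [D, F, A]
At position 10, page B is evicted.

B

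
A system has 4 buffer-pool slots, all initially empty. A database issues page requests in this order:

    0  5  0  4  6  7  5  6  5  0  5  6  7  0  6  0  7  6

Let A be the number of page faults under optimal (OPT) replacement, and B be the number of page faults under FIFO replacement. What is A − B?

Under OPT: F F . F F F . . . . . . . . . . . . → 5 faults.
Under FIFO: F F . F F F . . . F F . . . . . . . → 7 faults.
A − B = 5 − 7 = -2.

-2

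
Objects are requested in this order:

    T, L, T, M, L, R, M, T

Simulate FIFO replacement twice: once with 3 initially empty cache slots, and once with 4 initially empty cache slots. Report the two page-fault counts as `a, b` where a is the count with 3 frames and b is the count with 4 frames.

3 frames: F F . F . F . F → 5 faults.
4 frames: F F . F . F . . → 4 faults.
4 < 5: adding a frame reduced faults, as is typical.

5, 4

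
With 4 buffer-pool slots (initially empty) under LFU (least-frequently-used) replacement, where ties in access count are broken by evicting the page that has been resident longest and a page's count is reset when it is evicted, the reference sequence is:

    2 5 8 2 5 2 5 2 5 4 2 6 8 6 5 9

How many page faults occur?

2 → fault, frames (2)
5 → fault, frames (2 5)
8 → fault, frames (2 5 8)
2 → hit
5 → hit
2 → hit
5 → hit
2 → hit
5 → hit
4 → fault, frames (2 5 8 4)
2 → hit
6 → fault, evict 8, frames (2 5 4 6)
8 → fault, evict 4, frames (2 5 6 8)
6 → hit
5 → hit
9 → fault, evict 8, frames (2 5 6 9)
Page faults: 7.

7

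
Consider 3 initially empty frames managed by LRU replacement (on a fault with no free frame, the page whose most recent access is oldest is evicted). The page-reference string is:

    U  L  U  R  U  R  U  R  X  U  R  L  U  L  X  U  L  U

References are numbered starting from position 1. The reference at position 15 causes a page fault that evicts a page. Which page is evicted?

pos 1: U -> fault, frames (U)
pos 2: L -> fault, frames (U L)
pos 3: U -> hit
pos 4: R -> fault, frames (L U R)
pos 5: U -> hit
pos 6: R -> hit
pos 7: U -> hit
pos 8: R -> hit
pos 9: X -> fault, evict L, frames (U R X)
pos 10: U -> hit
pos 11: R -> hit
pos 12: L -> fault, evict X, frames (U R L)
pos 13: U -> hit
pos 14: L -> hit
pos 15: X -> fault, evict R, frames (U L X)
At position 15, page R is evicted.

R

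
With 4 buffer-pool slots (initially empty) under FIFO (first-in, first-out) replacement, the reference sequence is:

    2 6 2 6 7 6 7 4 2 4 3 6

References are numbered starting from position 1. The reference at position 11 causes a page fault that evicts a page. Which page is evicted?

2

pos 1: 2 → miss, frames (2)
pos 2: 6 → miss, frames (2 6)
pos 3: 2 → hit
pos 4: 6 → hit
pos 5: 7 → miss, frames (2 6 7)
pos 6: 6 → hit
pos 7: 7 → hit
pos 8: 4 → miss, frames (2 6 7 4)
pos 9: 2 → hit
pos 10: 4 → hit
pos 11: 3 → miss, evict 2, frames (6 7 4 3)
At position 11, page 2 is evicted.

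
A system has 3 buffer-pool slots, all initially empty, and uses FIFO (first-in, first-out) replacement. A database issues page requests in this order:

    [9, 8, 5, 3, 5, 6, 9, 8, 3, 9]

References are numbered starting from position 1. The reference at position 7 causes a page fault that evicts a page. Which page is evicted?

5

pos 1: 9 → fault, frames [9]
pos 2: 8 → fault, frames [9, 8]
pos 3: 5 → fault, frames [9, 8, 5]
pos 4: 3 → fault, evict 9, frames [8, 5, 3]
pos 5: 5 → hit
pos 6: 6 → fault, evict 8, frames [5, 3, 6]
pos 7: 9 → fault, evict 5, frames [3, 6, 9]
At position 7, page 5 is evicted.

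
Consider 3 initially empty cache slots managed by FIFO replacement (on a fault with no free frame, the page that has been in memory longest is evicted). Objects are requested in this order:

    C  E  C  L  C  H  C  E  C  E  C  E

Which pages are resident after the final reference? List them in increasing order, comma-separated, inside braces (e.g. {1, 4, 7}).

{C, E, H}

C -> fault, frames [C]
E -> fault, frames [C, E]
C -> hit
L -> fault, frames [C, E, L]
C -> hit
H -> fault, evict C, frames [E, L, H]
C -> fault, evict E, frames [L, H, C]
E -> fault, evict L, frames [H, C, E]
C -> hit
E -> hit
C -> hit
E -> hit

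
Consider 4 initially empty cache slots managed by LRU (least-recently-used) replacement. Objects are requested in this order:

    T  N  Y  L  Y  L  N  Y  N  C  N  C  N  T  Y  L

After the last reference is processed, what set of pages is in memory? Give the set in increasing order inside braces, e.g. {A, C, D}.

{L, N, T, Y}

T -> fault, frames {T}
N -> fault, frames {T,N}
Y -> fault, frames {T,N,Y}
L -> fault, frames {T,N,Y,L}
Y -> hit
L -> hit
N -> hit
Y -> hit
N -> hit
C -> fault, evict T, frames {L,Y,N,C}
N -> hit
C -> hit
N -> hit
T -> fault, evict L, frames {Y,C,N,T}
Y -> hit
L -> fault, evict C, frames {N,T,Y,L}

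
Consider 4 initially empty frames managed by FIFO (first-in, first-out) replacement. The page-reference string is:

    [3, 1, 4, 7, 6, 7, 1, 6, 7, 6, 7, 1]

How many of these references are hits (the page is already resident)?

3: fault, frames [3]
1: fault, frames [3, 1]
4: fault, frames [3, 1, 4]
7: fault, frames [3, 1, 4, 7]
6: fault, evict 3, frames [1, 4, 7, 6]
7: hit
1: hit
6: hit
7: hit
6: hit
7: hit
1: hit
Hits: 7.

7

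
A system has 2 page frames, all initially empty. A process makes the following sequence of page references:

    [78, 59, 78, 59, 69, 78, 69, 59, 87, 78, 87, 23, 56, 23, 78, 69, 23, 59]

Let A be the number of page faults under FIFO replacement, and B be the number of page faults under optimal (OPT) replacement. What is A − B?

3

Under FIFO: F F . . F F . F F F . F F . F F F F → 13 faults.
Under OPT: F F . . F . . F F . . F F . F F . F → 10 faults.
A − B = 13 − 10 = 3.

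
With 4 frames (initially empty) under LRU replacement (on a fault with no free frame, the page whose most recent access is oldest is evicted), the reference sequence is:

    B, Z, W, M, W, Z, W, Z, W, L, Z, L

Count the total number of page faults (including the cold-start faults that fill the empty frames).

B → fault, frames [B]
Z → fault, frames [B, Z]
W → fault, frames [B, Z, W]
M → fault, frames [B, Z, W, M]
W → hit
Z → hit
W → hit
Z → hit
W → hit
L → fault, evict B, frames [M, Z, W, L]
Z → hit
L → hit
Page faults: 5.

5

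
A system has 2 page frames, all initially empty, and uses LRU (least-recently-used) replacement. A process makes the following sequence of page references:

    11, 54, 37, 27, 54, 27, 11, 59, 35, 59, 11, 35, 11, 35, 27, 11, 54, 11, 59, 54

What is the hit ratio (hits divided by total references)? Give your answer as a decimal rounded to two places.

0.25

11 -> fault, frames {11}
54 -> fault, frames {11,54}
37 -> fault, evict 11, frames {54,37}
27 -> fault, evict 54, frames {37,27}
54 -> fault, evict 37, frames {27,54}
27 -> hit
11 -> fault, evict 54, frames {27,11}
59 -> fault, evict 27, frames {11,59}
35 -> fault, evict 11, frames {59,35}
59 -> hit
11 -> fault, evict 35, frames {59,11}
35 -> fault, evict 59, frames {11,35}
11 -> hit
35 -> hit
27 -> fault, evict 11, frames {35,27}
11 -> fault, evict 35, frames {27,11}
54 -> fault, evict 27, frames {11,54}
11 -> hit
59 -> fault, evict 54, frames {11,59}
54 -> fault, evict 11, frames {59,54}
Hits: 5 of 20 references → 5/20 = 0.2500.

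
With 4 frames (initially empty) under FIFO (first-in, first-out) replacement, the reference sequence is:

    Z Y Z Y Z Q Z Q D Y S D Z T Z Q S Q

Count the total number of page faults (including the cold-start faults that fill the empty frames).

Z: miss, frames [Z]
Y: miss, frames [Z, Y]
Z: hit
Y: hit
Z: hit
Q: miss, frames [Z, Y, Q]
Z: hit
Q: hit
D: miss, frames [Z, Y, Q, D]
Y: hit
S: miss, evict Z, frames [Y, Q, D, S]
D: hit
Z: miss, evict Y, frames [Q, D, S, Z]
T: miss, evict Q, frames [D, S, Z, T]
Z: hit
Q: miss, evict D, frames [S, Z, T, Q]
S: hit
Q: hit
Page faults: 8.

8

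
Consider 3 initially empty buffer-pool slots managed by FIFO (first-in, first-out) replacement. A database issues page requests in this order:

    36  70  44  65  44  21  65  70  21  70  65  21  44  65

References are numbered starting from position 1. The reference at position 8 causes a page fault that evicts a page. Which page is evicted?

pos 1: 36: fault, frames (36)
pos 2: 70: fault, frames (36 70)
pos 3: 44: fault, frames (36 70 44)
pos 4: 65: fault, evict 36, frames (70 44 65)
pos 5: 44: hit
pos 6: 21: fault, evict 70, frames (44 65 21)
pos 7: 65: hit
pos 8: 70: fault, evict 44, frames (65 21 70)
At position 8, page 44 is evicted.

44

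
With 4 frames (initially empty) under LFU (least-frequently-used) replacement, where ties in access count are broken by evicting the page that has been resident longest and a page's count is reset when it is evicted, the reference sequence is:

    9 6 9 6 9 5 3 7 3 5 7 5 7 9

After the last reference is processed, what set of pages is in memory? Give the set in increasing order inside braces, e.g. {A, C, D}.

{3, 6, 7, 9}

9 → fault, frames (9)
6 → fault, frames (9 6)
9 → hit
6 → hit
9 → hit
5 → fault, frames (9 6 5)
3 → fault, frames (9 6 5 3)
7 → fault, evict 5, frames (9 6 3 7)
3 → hit
5 → fault, evict 7, frames (9 6 3 5)
7 → fault, evict 5, frames (9 6 3 7)
5 → fault, evict 7, frames (9 6 3 5)
7 → fault, evict 5, frames (9 6 3 7)
9 → hit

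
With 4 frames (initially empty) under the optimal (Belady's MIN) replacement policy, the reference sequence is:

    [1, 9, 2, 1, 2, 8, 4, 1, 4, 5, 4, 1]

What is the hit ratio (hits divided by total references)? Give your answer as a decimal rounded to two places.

1 -> miss, frames {1}
9 -> miss, frames {1,9}
2 -> miss, frames {1,9,2}
1 -> hit
2 -> hit
8 -> miss, frames {1,9,2,8}
4 -> miss, evict 8, frames {1,9,2,4}
1 -> hit
4 -> hit
5 -> miss, evict 2, frames {1,9,4,5}
4 -> hit
1 -> hit
Hits: 6 of 12 references → 6/12 = 0.5000.

0.50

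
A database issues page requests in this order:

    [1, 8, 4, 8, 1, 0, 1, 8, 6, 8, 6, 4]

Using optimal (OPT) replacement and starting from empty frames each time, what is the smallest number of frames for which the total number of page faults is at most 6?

3

f=1: 12 faults
f=2: 8 faults
f=3: 6 faults
f=4: 5 faults
f=5: 5 faults
Smallest f with faults ≤ 6 is 3.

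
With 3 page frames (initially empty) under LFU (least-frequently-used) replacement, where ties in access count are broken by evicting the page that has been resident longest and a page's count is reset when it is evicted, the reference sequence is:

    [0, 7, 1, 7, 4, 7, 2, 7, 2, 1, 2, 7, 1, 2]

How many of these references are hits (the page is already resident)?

0 → fault, frames [0]
7 → fault, frames [0, 7]
1 → fault, frames [0, 7, 1]
7 → hit
4 → fault, evict 0, frames [7, 1, 4]
7 → hit
2 → fault, evict 1, frames [7, 4, 2]
7 → hit
2 → hit
1 → fault, evict 4, frames [7, 2, 1]
2 → hit
7 → hit
1 → hit
2 → hit
Hits: 8.

8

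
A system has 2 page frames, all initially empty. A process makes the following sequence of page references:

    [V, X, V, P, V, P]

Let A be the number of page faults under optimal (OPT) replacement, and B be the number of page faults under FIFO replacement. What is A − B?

Under OPT: F F . F . . → 3 faults.
Under FIFO: F F . F F . → 4 faults.
A − B = 3 − 4 = -1.

-1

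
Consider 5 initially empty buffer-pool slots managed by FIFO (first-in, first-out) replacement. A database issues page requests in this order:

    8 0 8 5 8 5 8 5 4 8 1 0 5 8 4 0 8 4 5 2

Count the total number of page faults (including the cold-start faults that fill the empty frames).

8 → fault, frames [8]
0 → fault, frames [8, 0]
8 → hit
5 → fault, frames [8, 0, 5]
8 → hit
5 → hit
8 → hit
5 → hit
4 → fault, frames [8, 0, 5, 4]
8 → hit
1 → fault, frames [8, 0, 5, 4, 1]
0 → hit
5 → hit
8 → hit
4 → hit
0 → hit
8 → hit
4 → hit
5 → hit
2 → fault, evict 8, frames [0, 5, 4, 1, 2]
Page faults: 6.

6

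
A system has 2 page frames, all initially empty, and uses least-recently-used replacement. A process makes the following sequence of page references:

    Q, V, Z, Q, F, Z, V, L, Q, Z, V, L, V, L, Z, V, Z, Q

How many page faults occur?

15

Q -> fault, frames [Q]
V -> fault, frames [Q, V]
Z -> fault, evict Q, frames [V, Z]
Q -> fault, evict V, frames [Z, Q]
F -> fault, evict Z, frames [Q, F]
Z -> fault, evict Q, frames [F, Z]
V -> fault, evict F, frames [Z, V]
L -> fault, evict Z, frames [V, L]
Q -> fault, evict V, frames [L, Q]
Z -> fault, evict L, frames [Q, Z]
V -> fault, evict Q, frames [Z, V]
L -> fault, evict Z, frames [V, L]
V -> hit
L -> hit
Z -> fault, evict V, frames [L, Z]
V -> fault, evict L, frames [Z, V]
Z -> hit
Q -> fault, evict V, frames [Z, Q]
Page faults: 15.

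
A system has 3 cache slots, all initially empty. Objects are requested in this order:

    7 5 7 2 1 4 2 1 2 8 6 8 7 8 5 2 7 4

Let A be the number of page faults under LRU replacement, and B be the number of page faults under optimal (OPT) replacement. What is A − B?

Under LRU: F F . F F F . . . F F . F . F F F F → 12 faults.
Under OPT: F F . F F F . . . F F . F . F . . F → 10 faults.
A − B = 12 − 10 = 2.

2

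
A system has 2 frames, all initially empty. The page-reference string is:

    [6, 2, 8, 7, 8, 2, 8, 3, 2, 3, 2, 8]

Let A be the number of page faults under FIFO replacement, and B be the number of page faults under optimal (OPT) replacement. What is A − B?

2

Under FIFO: F F F F . F F F F . . F → 9 faults.
Under OPT: F F F F . F . F . . . F → 7 faults.
A − B = 9 − 7 = 2.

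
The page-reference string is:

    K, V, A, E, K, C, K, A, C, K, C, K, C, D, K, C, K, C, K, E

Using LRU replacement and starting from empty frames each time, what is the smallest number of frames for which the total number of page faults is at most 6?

5

f=1: 20 faults
f=2: 13 faults
f=3: 9 faults
f=4: 7 faults
f=5: 6 faults
f=6: 6 faults
Smallest f with faults ≤ 6 is 5.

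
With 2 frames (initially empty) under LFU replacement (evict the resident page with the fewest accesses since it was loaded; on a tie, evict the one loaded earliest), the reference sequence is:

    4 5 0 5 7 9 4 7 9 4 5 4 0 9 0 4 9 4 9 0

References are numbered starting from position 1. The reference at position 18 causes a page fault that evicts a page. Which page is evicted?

pos 1: 4 → fault, frames (4)
pos 2: 5 → fault, frames (4 5)
pos 3: 0 → fault, evict 4, frames (5 0)
pos 4: 5 → hit
pos 5: 7 → fault, evict 0, frames (5 7)
pos 6: 9 → fault, evict 7, frames (5 9)
pos 7: 4 → fault, evict 9, frames (5 4)
pos 8: 7 → fault, evict 4, frames (5 7)
pos 9: 9 → fault, evict 7, frames (5 9)
pos 10: 4 → fault, evict 9, frames (5 4)
pos 11: 5 → hit
pos 12: 4 → hit
pos 13: 0 → fault, evict 4, frames (5 0)
pos 14: 9 → fault, evict 0, frames (5 9)
pos 15: 0 → fault, evict 9, frames (5 0)
pos 16: 4 → fault, evict 0, frames (5 4)
pos 17: 9 → fault, evict 4, frames (5 9)
pos 18: 4 → fault, evict 9, frames (5 4)
At position 18, page 9 is evicted.

9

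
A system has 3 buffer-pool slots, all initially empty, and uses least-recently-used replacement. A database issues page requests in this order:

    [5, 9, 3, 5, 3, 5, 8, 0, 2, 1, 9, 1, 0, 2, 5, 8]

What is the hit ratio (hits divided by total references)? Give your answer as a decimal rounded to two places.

5 -> miss, frames [5]
9 -> miss, frames [5, 9]
3 -> miss, frames [5, 9, 3]
5 -> hit
3 -> hit
5 -> hit
8 -> miss, evict 9, frames [3, 5, 8]
0 -> miss, evict 3, frames [5, 8, 0]
2 -> miss, evict 5, frames [8, 0, 2]
1 -> miss, evict 8, frames [0, 2, 1]
9 -> miss, evict 0, frames [2, 1, 9]
1 -> hit
0 -> miss, evict 2, frames [9, 1, 0]
2 -> miss, evict 9, frames [1, 0, 2]
5 -> miss, evict 1, frames [0, 2, 5]
8 -> miss, evict 0, frames [2, 5, 8]
Hits: 4 of 16 references → 4/16 = 0.2500.

0.25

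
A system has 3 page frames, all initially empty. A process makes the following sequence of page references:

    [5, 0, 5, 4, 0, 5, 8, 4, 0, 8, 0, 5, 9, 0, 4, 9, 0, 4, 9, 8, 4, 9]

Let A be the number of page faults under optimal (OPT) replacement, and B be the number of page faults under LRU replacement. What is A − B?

-3

Under OPT: F F . F . . F . . . . F F . . . . . . F . . → 7 faults.
Under LRU: F F . F . . F F F . . F F . F . . . . F . . → 10 faults.
A − B = 7 − 10 = -3.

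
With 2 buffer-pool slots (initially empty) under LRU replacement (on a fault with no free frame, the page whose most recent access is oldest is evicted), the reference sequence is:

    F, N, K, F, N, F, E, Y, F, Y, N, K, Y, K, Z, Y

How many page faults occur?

F → miss, frames (F)
N → miss, frames (F N)
K → miss, evict F, frames (N K)
F → miss, evict N, frames (K F)
N → miss, evict K, frames (F N)
F → hit
E → miss, evict N, frames (F E)
Y → miss, evict F, frames (E Y)
F → miss, evict E, frames (Y F)
Y → hit
N → miss, evict F, frames (Y N)
K → miss, evict Y, frames (N K)
Y → miss, evict N, frames (K Y)
K → hit
Z → miss, evict Y, frames (K Z)
Y → miss, evict K, frames (Z Y)
Page faults: 13.

13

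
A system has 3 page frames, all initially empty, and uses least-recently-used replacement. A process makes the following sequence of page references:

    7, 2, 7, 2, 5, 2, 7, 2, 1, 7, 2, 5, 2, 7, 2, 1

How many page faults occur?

7 → fault, frames {7}
2 → fault, frames {7,2}
7 → hit
2 → hit
5 → fault, frames {7,2,5}
2 → hit
7 → hit
2 → hit
1 → fault, evict 5, frames {7,2,1}
7 → hit
2 → hit
5 → fault, evict 1, frames {7,2,5}
2 → hit
7 → hit
2 → hit
1 → fault, evict 5, frames {7,2,1}
Page faults: 6.

6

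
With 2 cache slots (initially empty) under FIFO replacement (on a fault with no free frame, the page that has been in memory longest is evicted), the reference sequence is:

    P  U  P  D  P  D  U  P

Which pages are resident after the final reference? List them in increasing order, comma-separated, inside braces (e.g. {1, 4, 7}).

{P, U}

P: fault, frames (P)
U: fault, frames (P U)
P: hit
D: fault, evict P, frames (U D)
P: fault, evict U, frames (D P)
D: hit
U: fault, evict D, frames (P U)
P: hit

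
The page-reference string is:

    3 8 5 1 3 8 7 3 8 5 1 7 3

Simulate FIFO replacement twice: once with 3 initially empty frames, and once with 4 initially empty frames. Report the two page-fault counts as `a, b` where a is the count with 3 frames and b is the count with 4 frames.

10, 11

3 frames: F F F F F F F . . F F . F → 10 faults.
4 frames: F F F F . . F F F F F F F → 11 faults.
11 > 10: adding a frame increased faults — Belady's anomaly.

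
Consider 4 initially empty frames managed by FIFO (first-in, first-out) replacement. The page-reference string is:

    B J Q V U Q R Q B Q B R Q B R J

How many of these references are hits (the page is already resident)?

B -> miss, frames {B}
J -> miss, frames {B,J}
Q -> miss, frames {B,J,Q}
V -> miss, frames {B,J,Q,V}
U -> miss, evict B, frames {J,Q,V,U}
Q -> hit
R -> miss, evict J, frames {Q,V,U,R}
Q -> hit
B -> miss, evict Q, frames {V,U,R,B}
Q -> miss, evict V, frames {U,R,B,Q}
B -> hit
R -> hit
Q -> hit
B -> hit
R -> hit
J -> miss, evict U, frames {R,B,Q,J}
Hits: 7.

7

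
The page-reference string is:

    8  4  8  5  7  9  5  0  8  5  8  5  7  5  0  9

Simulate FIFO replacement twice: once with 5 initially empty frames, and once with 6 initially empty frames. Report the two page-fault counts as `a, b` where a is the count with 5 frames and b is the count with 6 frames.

5 frames: F F . F F F . F F . . . . . . . → 7 faults.
6 frames: F F . F F F . F . . . . . . . . → 6 faults.
6 < 7: adding a frame reduced faults, as is typical.

7, 6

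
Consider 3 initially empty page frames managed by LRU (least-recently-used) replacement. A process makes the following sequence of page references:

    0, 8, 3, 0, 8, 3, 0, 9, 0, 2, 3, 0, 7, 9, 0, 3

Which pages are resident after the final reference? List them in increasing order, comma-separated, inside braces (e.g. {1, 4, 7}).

0: miss, frames {0}
8: miss, frames {0,8}
3: miss, frames {0,8,3}
0: hit
8: hit
3: hit
0: hit
9: miss, evict 8, frames {3,0,9}
0: hit
2: miss, evict 3, frames {9,0,2}
3: miss, evict 9, frames {0,2,3}
0: hit
7: miss, evict 2, frames {3,0,7}
9: miss, evict 3, frames {0,7,9}
0: hit
3: miss, evict 7, frames {9,0,3}

{0, 3, 9}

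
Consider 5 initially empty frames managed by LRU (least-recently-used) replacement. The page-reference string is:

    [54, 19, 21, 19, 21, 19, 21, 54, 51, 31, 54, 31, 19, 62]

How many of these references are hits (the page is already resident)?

54 → fault, frames [54]
19 → fault, frames [54, 19]
21 → fault, frames [54, 19, 21]
19 → hit
21 → hit
19 → hit
21 → hit
54 → hit
51 → fault, frames [19, 21, 54, 51]
31 → fault, frames [19, 21, 54, 51, 31]
54 → hit
31 → hit
19 → hit
62 → fault, evict 21, frames [51, 54, 31, 19, 62]
Hits: 8.

8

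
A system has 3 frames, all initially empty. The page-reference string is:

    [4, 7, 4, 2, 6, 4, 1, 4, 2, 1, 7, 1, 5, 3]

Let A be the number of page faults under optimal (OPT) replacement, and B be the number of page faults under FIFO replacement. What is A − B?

Under OPT: F F . F F . F . . . F . F F → 8 faults.
Under FIFO: F F . F F F F . F . F . F F → 10 faults.
A − B = 8 − 10 = -2.

-2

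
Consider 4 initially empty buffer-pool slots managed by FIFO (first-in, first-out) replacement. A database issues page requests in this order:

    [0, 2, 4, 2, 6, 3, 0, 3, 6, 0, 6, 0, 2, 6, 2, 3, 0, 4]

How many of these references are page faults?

8

0 → fault, frames (0)
2 → fault, frames (0 2)
4 → fault, frames (0 2 4)
2 → hit
6 → fault, frames (0 2 4 6)
3 → fault, evict 0, frames (2 4 6 3)
0 → fault, evict 2, frames (4 6 3 0)
3 → hit
6 → hit
0 → hit
6 → hit
0 → hit
2 → fault, evict 4, frames (6 3 0 2)
6 → hit
2 → hit
3 → hit
0 → hit
4 → fault, evict 6, frames (3 0 2 4)
Page faults: 8.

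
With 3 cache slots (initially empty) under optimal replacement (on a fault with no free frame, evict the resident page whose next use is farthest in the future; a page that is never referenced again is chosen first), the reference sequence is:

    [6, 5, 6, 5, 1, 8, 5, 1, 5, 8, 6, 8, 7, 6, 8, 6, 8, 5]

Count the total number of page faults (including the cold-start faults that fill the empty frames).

7

6 → fault, frames (6)
5 → fault, frames (6 5)
6 → hit
5 → hit
1 → fault, frames (6 5 1)
8 → fault, evict 6, frames (5 1 8)
5 → hit
1 → hit
5 → hit
8 → hit
6 → fault, evict 1, frames (5 8 6)
8 → hit
7 → fault, evict 5, frames (8 6 7)
6 → hit
8 → hit
6 → hit
8 → hit
5 → fault, evict 7, frames (8 6 5)
Page faults: 7.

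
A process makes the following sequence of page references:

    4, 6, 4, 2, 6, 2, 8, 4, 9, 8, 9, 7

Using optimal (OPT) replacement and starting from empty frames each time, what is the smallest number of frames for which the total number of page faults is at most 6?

3

f=1: 12 faults
f=2: 7 faults
f=3: 6 faults
f=4: 6 faults
f=5: 6 faults
f=6: 6 faults
Smallest f with faults ≤ 6 is 3.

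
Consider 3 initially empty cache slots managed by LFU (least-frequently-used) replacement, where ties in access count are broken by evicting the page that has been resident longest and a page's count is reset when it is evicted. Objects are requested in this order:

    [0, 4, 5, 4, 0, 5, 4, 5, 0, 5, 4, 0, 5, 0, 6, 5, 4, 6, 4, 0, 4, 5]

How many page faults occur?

7

0: miss, frames [0]
4: miss, frames [0, 4]
5: miss, frames [0, 4, 5]
4: hit
0: hit
5: hit
4: hit
5: hit
0: hit
5: hit
4: hit
0: hit
5: hit
0: hit
6: miss, evict 4, frames [0, 5, 6]
5: hit
4: miss, evict 6, frames [0, 5, 4]
6: miss, evict 4, frames [0, 5, 6]
4: miss, evict 6, frames [0, 5, 4]
0: hit
4: hit
5: hit
Page faults: 7.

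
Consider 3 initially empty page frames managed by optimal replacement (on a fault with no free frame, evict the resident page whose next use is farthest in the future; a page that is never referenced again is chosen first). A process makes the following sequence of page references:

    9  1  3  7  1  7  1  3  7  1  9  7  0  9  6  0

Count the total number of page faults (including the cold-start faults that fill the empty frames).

7

9 -> miss, frames (9)
1 -> miss, frames (9 1)
3 -> miss, frames (9 1 3)
7 -> miss, evict 9, frames (1 3 7)
1 -> hit
7 -> hit
1 -> hit
3 -> hit
7 -> hit
1 -> hit
9 -> miss, evict 3, frames (1 7 9)
7 -> hit
0 -> miss, evict 7, frames (1 9 0)
9 -> hit
6 -> miss, evict 9, frames (1 0 6)
0 -> hit
Page faults: 7.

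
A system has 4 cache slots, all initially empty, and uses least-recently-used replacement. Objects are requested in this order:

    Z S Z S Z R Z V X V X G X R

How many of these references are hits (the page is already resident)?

Z → miss, frames (Z)
S → miss, frames (Z S)
Z → hit
S → hit
Z → hit
R → miss, frames (S Z R)
Z → hit
V → miss, frames (S R Z V)
X → miss, evict S, frames (R Z V X)
V → hit
X → hit
G → miss, evict R, frames (Z V X G)
X → hit
R → miss, evict Z, frames (V G X R)
Hits: 7.

7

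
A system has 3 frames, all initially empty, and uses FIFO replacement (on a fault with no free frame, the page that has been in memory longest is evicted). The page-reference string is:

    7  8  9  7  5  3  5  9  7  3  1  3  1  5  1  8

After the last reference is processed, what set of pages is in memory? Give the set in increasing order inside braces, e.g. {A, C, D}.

{1, 5, 8}

7: miss, frames {7}
8: miss, frames {7,8}
9: miss, frames {7,8,9}
7: hit
5: miss, evict 7, frames {8,9,5}
3: miss, evict 8, frames {9,5,3}
5: hit
9: hit
7: miss, evict 9, frames {5,3,7}
3: hit
1: miss, evict 5, frames {3,7,1}
3: hit
1: hit
5: miss, evict 3, frames {7,1,5}
1: hit
8: miss, evict 7, frames {1,5,8}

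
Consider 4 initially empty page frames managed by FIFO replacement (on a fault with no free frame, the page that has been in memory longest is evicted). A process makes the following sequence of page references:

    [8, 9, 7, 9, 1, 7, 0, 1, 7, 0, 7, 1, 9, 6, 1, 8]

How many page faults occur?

7

8 → fault, frames [8]
9 → fault, frames [8, 9]
7 → fault, frames [8, 9, 7]
9 → hit
1 → fault, frames [8, 9, 7, 1]
7 → hit
0 → fault, evict 8, frames [9, 7, 1, 0]
1 → hit
7 → hit
0 → hit
7 → hit
1 → hit
9 → hit
6 → fault, evict 9, frames [7, 1, 0, 6]
1 → hit
8 → fault, evict 7, frames [1, 0, 6, 8]
Page faults: 7.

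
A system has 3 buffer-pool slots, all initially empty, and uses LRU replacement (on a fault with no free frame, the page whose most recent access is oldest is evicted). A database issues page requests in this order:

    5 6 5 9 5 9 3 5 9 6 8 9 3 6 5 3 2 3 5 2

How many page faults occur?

10

5 → miss, frames {5}
6 → miss, frames {5,6}
5 → hit
9 → miss, frames {6,5,9}
5 → hit
9 → hit
3 → miss, evict 6, frames {5,9,3}
5 → hit
9 → hit
6 → miss, evict 3, frames {5,9,6}
8 → miss, evict 5, frames {9,6,8}
9 → hit
3 → miss, evict 6, frames {8,9,3}
6 → miss, evict 8, frames {9,3,6}
5 → miss, evict 9, frames {3,6,5}
3 → hit
2 → miss, evict 6, frames {5,3,2}
3 → hit
5 → hit
2 → hit
Page faults: 10.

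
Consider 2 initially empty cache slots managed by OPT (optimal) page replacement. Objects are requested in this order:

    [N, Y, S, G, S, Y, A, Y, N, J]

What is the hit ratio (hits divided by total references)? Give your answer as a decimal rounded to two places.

0.20

N -> miss, frames (N)
Y -> miss, frames (N Y)
S -> miss, evict N, frames (Y S)
G -> miss, evict Y, frames (S G)
S -> hit
Y -> miss, evict G, frames (S Y)
A -> miss, evict S, frames (Y A)
Y -> hit
N -> miss, evict A, frames (Y N)
J -> miss, evict N, frames (Y J)
Hits: 2 of 10 references → 2/10 = 0.2000.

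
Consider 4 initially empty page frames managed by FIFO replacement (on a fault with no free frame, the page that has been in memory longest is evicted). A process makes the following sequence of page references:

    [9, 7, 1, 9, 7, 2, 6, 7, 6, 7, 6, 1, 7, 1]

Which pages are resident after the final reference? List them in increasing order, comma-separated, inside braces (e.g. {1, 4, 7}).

{1, 2, 6, 7}

9: miss, frames [9]
7: miss, frames [9, 7]
1: miss, frames [9, 7, 1]
9: hit
7: hit
2: miss, frames [9, 7, 1, 2]
6: miss, evict 9, frames [7, 1, 2, 6]
7: hit
6: hit
7: hit
6: hit
1: hit
7: hit
1: hit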